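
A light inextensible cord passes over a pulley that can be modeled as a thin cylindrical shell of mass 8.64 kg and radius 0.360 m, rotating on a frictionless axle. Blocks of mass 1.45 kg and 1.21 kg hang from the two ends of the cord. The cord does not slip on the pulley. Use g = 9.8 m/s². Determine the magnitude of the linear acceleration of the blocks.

a ≈ 0.208 m/s²

I = MR² = (8.64)(0.360)² = 1.120 kg·m².
Heavier block: m₁g − T₁ = m₁a. Lighter block: T₂ − m₂g = m₂a.
Pulley: (T₁ − T₂)R = Iα = I(a/R), so T₁ − T₂ = (I/R²)a = 1·M_p a = 8.640·a.
Adding the three: (m₁ − m₂)g = (m₁ + m₂ + 8.640)a, so a = (1.45 − 1.21)(9.8)/(1.45 + 1.21 + 8.640) = 0.2081 m/s².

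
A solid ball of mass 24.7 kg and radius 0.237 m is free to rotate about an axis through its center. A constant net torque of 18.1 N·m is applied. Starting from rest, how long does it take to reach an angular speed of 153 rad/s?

t ≈ 4.69 s

I = (2/5)MR² = (2/5)(24.7)(0.237)² = 0.5549 kg·m².
α = τ/I = 18.1/0.5549 = 32.62 rad/s².
ω = αt ⇒ t = ω/α = 153/32.62 = 4.691 s.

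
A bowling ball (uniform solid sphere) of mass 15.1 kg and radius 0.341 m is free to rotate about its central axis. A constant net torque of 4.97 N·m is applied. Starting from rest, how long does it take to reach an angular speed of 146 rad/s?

I = (2/5)MR² = (2/5)(15.1)(0.341)² = 0.7023 kg·m².
α = τ/I = 4.97/0.7023 = 7.076 rad/s².
ω = αt ⇒ t = ω/α = 146/7.076 = 20.63 s.

t ≈ 20.6 s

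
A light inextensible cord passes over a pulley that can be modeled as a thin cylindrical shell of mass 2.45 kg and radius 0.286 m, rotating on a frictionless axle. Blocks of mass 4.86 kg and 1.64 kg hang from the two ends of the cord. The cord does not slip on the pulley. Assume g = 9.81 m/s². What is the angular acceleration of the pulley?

I = MR² = (2.45)(0.286)² = 0.2004 kg·m².
Heavier block: m₁g − T₁ = m₁a. Lighter block: T₂ − m₂g = m₂a.
Pulley: (T₁ − T₂)R = Iα = I(a/R), so T₁ − T₂ = (I/R²)a = 1·M_p a = 2.450·a.
Adding the three: (m₁ − m₂)g = (m₁ + m₂ + 2.450)a, so a = (4.86 − 1.64)(9.81)/(4.86 + 1.64 + 2.450) = 3.529 m/s².
α = a/R = 3.529/0.286 = 12.34 rad/s².

α ≈ 12.3 rad/s²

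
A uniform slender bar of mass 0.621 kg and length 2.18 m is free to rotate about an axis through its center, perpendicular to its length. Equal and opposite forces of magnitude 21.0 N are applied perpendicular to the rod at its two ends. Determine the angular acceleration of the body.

I = (1/12)ML² = (1/12)(0.621)(2.18)² = 0.2459 kg·m².
The couple gives τ = F·(L/2) + F·(L/2) = F L = (21.0)(2.18) = 45.78 N·m.
Newton's second law for rotation, τ = Iα, gives α = τ/I = 45.78/0.2459 = 186.1 rad/s².

α ≈ 186 rad/s²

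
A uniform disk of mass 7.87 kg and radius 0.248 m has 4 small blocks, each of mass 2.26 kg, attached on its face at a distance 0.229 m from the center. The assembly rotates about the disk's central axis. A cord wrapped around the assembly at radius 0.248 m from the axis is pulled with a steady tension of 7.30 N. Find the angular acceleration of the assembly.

α ≈ 2.53 rad/s²

I_disk = ½MR² = ½(7.87)(0.248)² = 0.2420 kg·m².
I_blocks = 4·m·r² = 4(2.26)(0.229)² = 0.4741 kg·m².
Total I = 0.7161 kg·m².
τ = F r = (7.30)(0.248) = 1.810 N·m.
α = τ/I = 1.810/0.7161 = 2.528 rad/s².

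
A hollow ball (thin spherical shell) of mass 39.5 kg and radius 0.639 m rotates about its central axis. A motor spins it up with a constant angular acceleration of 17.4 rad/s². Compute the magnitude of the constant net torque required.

I = (2/3)MR² = (2/3)(39.5)(0.639)² = 10.75 kg·m².
τ = Iα = (10.75)(17.40) = 187.1 N·m.

τ ≈ 187 N·m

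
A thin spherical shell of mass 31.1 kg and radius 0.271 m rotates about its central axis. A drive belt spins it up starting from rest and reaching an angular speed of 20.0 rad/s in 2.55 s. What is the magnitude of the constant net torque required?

I = (2/3)MR² = (2/3)(31.1)(0.271)² = 1.523 kg·m².
α = Δω/Δt = (20.0 − 0)/2.55 = 7.843 rad/s².
τ = Iα = (1.523)(7.843) = 11.94 N·m.

τ ≈ 11.9 N·m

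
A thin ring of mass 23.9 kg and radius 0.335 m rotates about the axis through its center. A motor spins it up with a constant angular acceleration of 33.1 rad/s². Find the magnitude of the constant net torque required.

I = MR² = (23.9)(0.335)² = 2.682 kg·m².
τ = Iα = (2.682)(33.10) = 88.78 N·m.

τ ≈ 88.8 N·m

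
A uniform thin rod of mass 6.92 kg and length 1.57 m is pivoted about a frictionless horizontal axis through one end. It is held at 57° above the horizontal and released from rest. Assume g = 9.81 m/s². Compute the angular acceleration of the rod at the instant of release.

α ≈ 5.10 rad/s²

About the pivot, I = (1/3)ML² = (1/3)(6.92)(1.57)² = 5.686 kg·m².
The weight acts at the center, a distance L/2 = 0.7850 m from the pivot; τ = Mg(L/2) cos 57° = 29.02 N·m.
α = τ/I = 29.02/5.686 = 5.105 rad/s².
(Equivalently α = (3g/(2L)) cos 57° = 5.105 rad/s².)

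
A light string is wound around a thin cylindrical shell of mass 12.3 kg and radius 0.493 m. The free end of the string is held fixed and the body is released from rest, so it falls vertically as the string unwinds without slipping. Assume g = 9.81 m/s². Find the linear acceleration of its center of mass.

Translation: Mg − T = Ma. Rotation about the center: TR = Iα with I = MR².
With a = αR: T = (I/R²)a = M a, so Mg = (1 + 1.000)Ma.
a = g/(1 + 1.000) = 9.81/2.000 = 4.905 m/s².

a ≈ 4.91 m/s²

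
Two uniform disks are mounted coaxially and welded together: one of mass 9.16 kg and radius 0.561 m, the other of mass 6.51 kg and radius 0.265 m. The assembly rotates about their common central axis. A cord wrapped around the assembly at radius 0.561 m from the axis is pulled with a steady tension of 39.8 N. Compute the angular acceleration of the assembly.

α ≈ 13.4 rad/s²

I = ½M₁R₁² + ½M₂R₂² = ½(9.16)(0.561)² + ½(6.51)(0.265)² = 1.670 kg·m².
τ = F r = (39.8)(0.561) = 22.33 N·m.
α = τ/I = 22.33/1.670 = 13.37 rad/s².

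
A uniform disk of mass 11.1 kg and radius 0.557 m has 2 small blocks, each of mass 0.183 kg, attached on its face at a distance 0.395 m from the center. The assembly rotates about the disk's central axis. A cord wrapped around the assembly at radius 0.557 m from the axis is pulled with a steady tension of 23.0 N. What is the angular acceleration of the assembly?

α ≈ 7.20 rad/s²

I_disk = ½MR² = ½(11.1)(0.557)² = 1.722 kg·m².
I_blocks = 2·m·r² = 2(0.183)(0.395)² = 0.05711 kg·m².
Total I = 1.779 kg·m².
τ = F r = (23.0)(0.557) = 12.81 N·m.
α = τ/I = 12.81/1.779 = 7.201 rad/s².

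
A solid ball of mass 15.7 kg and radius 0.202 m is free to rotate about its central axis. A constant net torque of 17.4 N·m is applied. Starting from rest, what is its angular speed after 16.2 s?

I = (2/5)MR² = (2/5)(15.7)(0.202)² = 0.2562 kg·m².
α = τ/I = 17.4/0.2562 = 67.90 rad/s².
ω = ω₀ + αt = 0 + (67.90)(16.2) = 1100 rad/s.

ω ≈ 1100 rad/s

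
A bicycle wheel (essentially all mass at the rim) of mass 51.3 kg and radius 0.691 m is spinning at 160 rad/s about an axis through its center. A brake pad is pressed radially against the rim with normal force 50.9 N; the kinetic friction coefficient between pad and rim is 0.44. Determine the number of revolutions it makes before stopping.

≈ 3220 revolutions

I = MR² = (51.3)(0.691)² = 24.49 kg·m².
Friction force f = μN = (0.44)(50.9) = 22.40 N at the rim; torque magnitude τ = fR = 15.48 N·m, opposing ω.
|α| = τ/I = 15.48/24.49 = 0.6318 rad/s² (deceleration).
ω² = ω₀² − 2|α|θ with ω = 0 ⇒ θ = ω₀²/(2|α|) = 20260 rad = 3224 rev.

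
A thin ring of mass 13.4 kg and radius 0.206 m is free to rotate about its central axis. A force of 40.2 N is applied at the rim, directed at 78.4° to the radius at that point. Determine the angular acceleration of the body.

α ≈ 14.3 rad/s²

I = MR² = (13.4)(0.206)² = 0.5686 kg·m².
Only the tangential component produces torque: τ = F R sinθ = (40.2)(0.206) sin 78.4° = 8.112 N·m.
Newton's second law for rotation, τ = Iα, gives α = τ/I = 8.112/0.5686 = 14.27 rad/s².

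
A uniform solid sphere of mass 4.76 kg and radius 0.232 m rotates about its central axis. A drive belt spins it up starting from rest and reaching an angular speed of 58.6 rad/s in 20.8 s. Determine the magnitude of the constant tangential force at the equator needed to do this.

I = (2/5)MR² = (2/5)(4.76)(0.232)² = 0.1025 kg·m².
α = Δω/Δt = (58.6 − 0)/20.8 = 2.817 rad/s².
The required torque is τ = Iα = (0.1025)(2.817) = 0.2887 N·m.
A tangential force at the equator gives τ = FR, so F = τ/R = 0.2887/0.232 = 1.244 N.

F ≈ 1.24 N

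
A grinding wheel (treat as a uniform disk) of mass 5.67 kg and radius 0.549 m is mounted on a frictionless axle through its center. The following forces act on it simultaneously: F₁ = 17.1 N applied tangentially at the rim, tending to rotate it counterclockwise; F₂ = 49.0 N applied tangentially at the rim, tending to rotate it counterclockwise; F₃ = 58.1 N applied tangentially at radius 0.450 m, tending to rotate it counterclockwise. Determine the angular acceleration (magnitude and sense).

I = ½MR² = (1/2)(5.67)(0.549)² = 0.8545 kg·m².
Taking counterclockwise as positive: τ₁ = +(17.1)(0.549) = +9.388 N·m; τ₂ = +(49.0)(0.549) = +26.90 N·m; τ₃ = +(58.1)(0.450) = +26.14 N·m.
Net torque τ = 62.43 N·m.
α = τ/I = 62.43/0.8545 = 73.07 rad/s².

α ≈ 73.1 rad/s², counterclockwise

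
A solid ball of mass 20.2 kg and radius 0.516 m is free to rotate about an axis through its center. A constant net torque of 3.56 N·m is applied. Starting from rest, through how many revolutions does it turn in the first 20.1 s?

I = (2/5)MR² = (2/5)(20.2)(0.516)² = 2.151 kg·m².
α = τ/I = 3.56/2.151 = 1.655 rad/s².
θ = ½αt² = ½(1.655)(20.1)² = 334.3 rad.
Revolutions = θ/(2π) = 53.20.

≈ 53.2 revolutions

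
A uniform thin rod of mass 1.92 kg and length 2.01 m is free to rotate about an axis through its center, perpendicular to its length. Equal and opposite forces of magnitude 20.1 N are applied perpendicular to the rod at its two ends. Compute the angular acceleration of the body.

I = (1/12)ML² = (1/12)(1.92)(2.01)² = 0.6464 kg·m².
The couple gives τ = F·(L/2) + F·(L/2) = F L = (20.1)(2.01) = 40.40 N·m.
From τ = Iα: α = 40.40/0.6464 = 62.50 rad/s².

α ≈ 62.5 rad/s²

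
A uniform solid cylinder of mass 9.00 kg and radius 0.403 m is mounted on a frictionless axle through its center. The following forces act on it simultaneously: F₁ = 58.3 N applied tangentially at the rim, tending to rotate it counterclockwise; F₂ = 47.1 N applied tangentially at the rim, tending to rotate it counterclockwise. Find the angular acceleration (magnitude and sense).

α ≈ 58.1 rad/s², counterclockwise

I = ½MR² = (1/2)(9.00)(0.403)² = 0.7308 kg·m².
Taking counterclockwise as positive: τ₁ = +(58.3)(0.403) = +23.49 N·m; τ₂ = +(47.1)(0.403) = +18.98 N·m.
Net torque τ = 42.48 N·m.
α = τ/I = 42.48/0.7308 = 58.12 rad/s².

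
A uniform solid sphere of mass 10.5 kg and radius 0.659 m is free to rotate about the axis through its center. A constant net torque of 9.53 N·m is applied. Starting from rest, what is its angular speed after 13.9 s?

I = (2/5)MR² = (2/5)(10.5)(0.659)² = 1.824 kg·m².
α = τ/I = 9.53/1.824 = 5.225 rad/s².
ω = ω₀ + αt = 0 + (5.225)(13.9) = 72.63 rad/s.

ω ≈ 72.6 rad/s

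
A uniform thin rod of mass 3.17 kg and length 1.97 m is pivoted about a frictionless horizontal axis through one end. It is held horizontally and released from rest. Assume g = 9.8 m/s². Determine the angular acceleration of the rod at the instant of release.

α ≈ 7.46 rad/s²

About the pivot, I = (1/3)ML² = (1/3)(3.17)(1.97)² = 4.101 kg·m².
The weight acts at the center, a distance L/2 = 0.9850 m from the pivot; τ = Mg(L/2) = 30.60 N·m.
α = τ/I = 30.60/4.101 = 7.462 rad/s².
(Equivalently α = (3g/(2L)) = 7.462 rad/s².)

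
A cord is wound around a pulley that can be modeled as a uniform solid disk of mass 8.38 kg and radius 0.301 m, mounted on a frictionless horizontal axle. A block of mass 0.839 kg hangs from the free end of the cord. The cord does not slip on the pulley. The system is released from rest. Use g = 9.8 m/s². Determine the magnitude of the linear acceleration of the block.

a ≈ 1.63 m/s²

I = ½MR² = (1/2)(8.38)(0.301)² = 0.3796 kg·m².
Block: mg − T = ma. Pulley: TR = Iα. No-slip: a = αR, so T = (I/R²)a = 4.190·a.
Then mg = (m + 4.190)a, so a = (0.839)(9.8)/(0.839 + 4.190) = 1.635 m/s².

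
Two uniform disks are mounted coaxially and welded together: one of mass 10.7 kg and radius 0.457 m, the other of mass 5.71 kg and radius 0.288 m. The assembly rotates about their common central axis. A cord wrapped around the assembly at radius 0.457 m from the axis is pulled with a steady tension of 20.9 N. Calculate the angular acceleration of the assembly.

α ≈ 7.05 rad/s²

I = ½M₁R₁² + ½M₂R₂² = ½(10.7)(0.457)² + ½(5.71)(0.288)² = 1.354 kg·m².
τ = F r = (20.9)(0.457) = 9.551 N·m.
α = τ/I = 9.551/1.354 = 7.053 rad/s².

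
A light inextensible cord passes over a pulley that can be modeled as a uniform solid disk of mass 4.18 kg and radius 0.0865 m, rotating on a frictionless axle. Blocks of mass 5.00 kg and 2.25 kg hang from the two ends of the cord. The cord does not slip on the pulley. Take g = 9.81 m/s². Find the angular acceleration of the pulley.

α ≈ 33.4 rad/s²

I = ½MR² = (1/2)(4.18)(0.0865)² = 0.01564 kg·m².
Heavier block: m₁g − T₁ = m₁a. Lighter block: T₂ − m₂g = m₂a.
Pulley: (T₁ − T₂)R = Iα = I(a/R), so T₁ − T₂ = (I/R²)a = (1/2)M_p a = 2.090·a.
Adding the three: (m₁ − m₂)g = (m₁ + m₂ + 2.090)a, so a = (5.00 − 2.25)(9.81)/(5.00 + 2.25 + 2.090) = 2.888 m/s².
α = a/R = 2.888/0.0865 = 33.39 rad/s².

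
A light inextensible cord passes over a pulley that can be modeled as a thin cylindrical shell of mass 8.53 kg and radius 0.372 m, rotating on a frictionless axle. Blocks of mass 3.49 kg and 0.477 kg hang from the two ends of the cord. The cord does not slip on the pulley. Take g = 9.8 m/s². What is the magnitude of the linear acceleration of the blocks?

I = MR² = (8.53)(0.372)² = 1.180 kg·m².
Heavier block: m₁g − T₁ = m₁a. Lighter block: T₂ − m₂g = m₂a.
Pulley: (T₁ − T₂)R = Iα = I(a/R), so T₁ − T₂ = (I/R²)a = 1·M_p a = 8.530·a.
Adding the three: (m₁ − m₂)g = (m₁ + m₂ + 8.530)a, so a = (3.49 − 0.477)(9.8)/(3.49 + 0.477 + 8.530) = 2.363 m/s².

a ≈ 2.36 m/s²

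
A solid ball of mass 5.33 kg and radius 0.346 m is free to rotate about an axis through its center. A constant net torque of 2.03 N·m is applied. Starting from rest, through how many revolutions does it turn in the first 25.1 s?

I = (2/5)MR² = (2/5)(5.33)(0.346)² = 0.2552 kg·m².
α = τ/I = 2.03/0.2552 = 7.953 rad/s².
θ = ½αt² = ½(7.953)(25.1)² = 2505 rad.
Revolutions = θ/(2π) = 398.7.

≈ 399 revolutions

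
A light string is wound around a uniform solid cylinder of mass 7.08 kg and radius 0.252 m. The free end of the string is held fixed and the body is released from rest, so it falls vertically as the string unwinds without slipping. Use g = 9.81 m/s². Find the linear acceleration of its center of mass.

Translation: Mg − T = Ma. Rotation about the center: TR = Iα with I = ½MR².
With a = αR: T = (I/R²)a = (1/2)M a, so Mg = (1 + 0.5000)Ma.
a = g/(1 + 0.5000) = 9.81/1.500 = 6.540 m/s².

a ≈ 6.54 m/s²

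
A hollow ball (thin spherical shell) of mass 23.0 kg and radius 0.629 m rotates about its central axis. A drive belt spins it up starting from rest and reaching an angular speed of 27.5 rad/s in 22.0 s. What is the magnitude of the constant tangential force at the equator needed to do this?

I = (2/3)MR² = (2/3)(23.0)(0.629)² = 6.066 kg·m².
α = Δω/Δt = (27.5 − 0)/22.0 = 1.250 rad/s².
The required torque is τ = Iα = (6.066)(1.250) = 7.583 N·m.
A tangential force at the equator gives τ = FR, so F = τ/R = 7.583/0.629 = 12.06 N.

F ≈ 12.1 N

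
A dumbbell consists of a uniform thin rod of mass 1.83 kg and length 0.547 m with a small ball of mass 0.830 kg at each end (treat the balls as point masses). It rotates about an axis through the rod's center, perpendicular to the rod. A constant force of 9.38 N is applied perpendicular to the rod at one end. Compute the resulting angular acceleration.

I_rod = (1/12)ML² = (1/12)(1.83)(0.547)² = 0.04563 kg·m².
I_balls = 2·m·(L/2)² = 2(0.830)(0.2735)² = 0.1242 kg·m².
Total I = 0.1698 kg·m².
τ = F·(L/2) = (9.38)(0.274) = 2.565 N·m.
α = τ/I = 2.565/0.1698 = 15.11 rad/s².

α ≈ 15.1 rad/s²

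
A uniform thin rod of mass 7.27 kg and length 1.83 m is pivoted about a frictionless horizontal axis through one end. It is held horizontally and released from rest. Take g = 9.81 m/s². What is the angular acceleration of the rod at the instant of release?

About the pivot, I = (1/3)ML² = (1/3)(7.27)(1.83)² = 8.116 kg·m².
The weight acts at the center, a distance L/2 = 0.9150 m from the pivot; τ = Mg(L/2) = 65.26 N·m.
α = τ/I = 65.26/8.116 = 8.041 rad/s².

α ≈ 8.04 rad/s²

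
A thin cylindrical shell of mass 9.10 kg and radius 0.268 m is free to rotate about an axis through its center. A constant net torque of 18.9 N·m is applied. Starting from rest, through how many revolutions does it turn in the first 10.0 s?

≈ 230 revolutions

I = MR² = (9.10)(0.268)² = 0.6536 kg·m².
α = τ/I = 18.9/0.6536 = 28.92 rad/s².
θ = ½αt² = ½(28.92)(10.0)² = 1446 rad.
Revolutions = θ/(2π) = 230.1.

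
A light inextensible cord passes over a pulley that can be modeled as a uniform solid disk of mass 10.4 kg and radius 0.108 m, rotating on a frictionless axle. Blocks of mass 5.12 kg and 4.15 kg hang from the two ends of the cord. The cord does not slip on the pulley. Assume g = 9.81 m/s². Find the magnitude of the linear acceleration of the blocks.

I = ½MR² = (1/2)(10.4)(0.108)² = 0.06065 kg·m².
Heavier block: m₁g − T₁ = m₁a. Lighter block: T₂ − m₂g = m₂a.
Pulley: (T₁ − T₂)R = Iα = I(a/R), so T₁ − T₂ = (I/R²)a = (1/2)M_p a = 5.200·a.
Adding the three: (m₁ − m₂)g = (m₁ + m₂ + 5.200)a, so a = (5.12 − 4.15)(9.81)/(5.12 + 4.15 + 5.200) = 0.6576 m/s².

a ≈ 0.658 m/s²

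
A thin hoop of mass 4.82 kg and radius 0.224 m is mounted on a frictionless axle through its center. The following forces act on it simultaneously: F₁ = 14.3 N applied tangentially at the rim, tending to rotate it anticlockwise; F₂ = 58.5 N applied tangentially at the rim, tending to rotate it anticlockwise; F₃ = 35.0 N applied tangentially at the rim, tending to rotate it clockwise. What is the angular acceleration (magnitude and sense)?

α ≈ 35.0 rad/s², anticlockwise

I = MR² = (4.82)(0.224)² = 0.2418 kg·m².
Taking anticlockwise as positive: τ₁ = +(14.3)(0.224) = +3.203 N·m; τ₂ = +(58.5)(0.224) = +13.10 N·m; τ₃ = −(35.0)(0.224) = −7.840 N·m.
Net torque τ = 8.467 N·m.
α = τ/I = 8.467/0.2418 = 35.01 rad/s².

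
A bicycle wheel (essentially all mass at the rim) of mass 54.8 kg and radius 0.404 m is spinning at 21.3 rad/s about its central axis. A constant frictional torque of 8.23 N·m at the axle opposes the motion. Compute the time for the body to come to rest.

I = MR² = (54.8)(0.404)² = 8.944 kg·m².
The net torque has magnitude 8.23 N·m, opposing ω.
|α| = τ/I = 8.230/8.944 = 0.9201 rad/s² (deceleration).
0 = ω₀ − |α|t ⇒ t = ω₀/|α| = 21.3/0.9201 = 23.15 s.

t ≈ 23.1 s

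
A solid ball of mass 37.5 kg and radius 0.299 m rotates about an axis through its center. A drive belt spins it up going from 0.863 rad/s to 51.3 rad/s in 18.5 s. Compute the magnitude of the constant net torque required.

τ ≈ 3.66 N·m

I = (2/5)MR² = (2/5)(37.5)(0.299)² = 1.341 kg·m².
α = Δω/Δt = (51.3 − 0.863)/18.5 = 2.726 rad/s².
τ = Iα = (1.341)(2.726) = 3.656 N·m.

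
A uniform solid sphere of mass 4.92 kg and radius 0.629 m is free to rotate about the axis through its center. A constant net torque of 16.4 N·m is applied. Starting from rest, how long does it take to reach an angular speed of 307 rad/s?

I = (2/5)MR² = (2/5)(4.92)(0.629)² = 0.7786 kg·m².
α = τ/I = 16.4/0.7786 = 21.06 rad/s².
ω = αt ⇒ t = ω/α = 307/21.06 = 14.58 s.

t ≈ 14.6 s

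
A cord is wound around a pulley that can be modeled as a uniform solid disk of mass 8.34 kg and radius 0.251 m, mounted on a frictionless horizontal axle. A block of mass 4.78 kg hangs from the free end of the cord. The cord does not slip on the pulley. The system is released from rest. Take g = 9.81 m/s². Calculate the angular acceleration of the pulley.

I = ½MR² = (1/2)(8.34)(0.251)² = 0.2627 kg·m².
Block: mg − T = ma. Pulley: TR = Iα. No-slip: a = αR, so T = (I/R²)a = 4.170·a.
Then mg = (m + 4.170)a, so a = (4.78)(9.81)/(4.78 + 4.170) = 5.239 m/s².
α = a/R = 5.239/0.251 = 20.87 rad/s².

α ≈ 20.9 rad/s²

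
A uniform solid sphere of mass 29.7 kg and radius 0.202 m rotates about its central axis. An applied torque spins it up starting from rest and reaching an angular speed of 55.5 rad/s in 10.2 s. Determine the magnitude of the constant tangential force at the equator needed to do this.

I = (2/5)MR² = (2/5)(29.7)(0.202)² = 0.4848 kg·m².
α = Δω/Δt = (55.5 − 0)/10.2 = 5.441 rad/s².
The required torque is τ = Iα = (0.4848)(5.441) = 2.638 N·m.
A tangential force at the equator gives τ = FR, so F = τ/R = 2.638/0.202 = 13.06 N.

F ≈ 13.1 N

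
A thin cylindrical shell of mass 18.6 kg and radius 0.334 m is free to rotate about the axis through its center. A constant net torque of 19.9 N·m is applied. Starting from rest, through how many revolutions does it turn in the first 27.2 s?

≈ 565 revolutions

I = MR² = (18.6)(0.334)² = 2.075 kg·m².
α = τ/I = 19.9/2.075 = 9.591 rad/s².
θ = ½αt² = ½(9.591)(27.2)² = 3548 rad.
Revolutions = θ/(2π) = 564.6.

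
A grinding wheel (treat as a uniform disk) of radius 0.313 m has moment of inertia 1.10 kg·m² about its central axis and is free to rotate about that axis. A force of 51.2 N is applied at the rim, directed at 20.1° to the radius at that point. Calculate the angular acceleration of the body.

α ≈ 5.01 rad/s²

Only the tangential component produces torque: τ = F R sinθ = (51.2)(0.313) sin 20.1° = 5.507 N·m.
Newton's second law for rotation, τ = Iα, gives α = τ/I = 5.507/1.100 = 5.007 rad/s².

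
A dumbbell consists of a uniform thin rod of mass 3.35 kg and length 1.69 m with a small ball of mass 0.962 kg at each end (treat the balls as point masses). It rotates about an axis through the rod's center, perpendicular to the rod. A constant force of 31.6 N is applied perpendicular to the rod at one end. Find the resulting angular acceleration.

I_rod = (1/12)ML² = (1/12)(3.35)(1.69)² = 0.7973 kg·m².
I_balls = 2·m·(L/2)² = 2(0.962)(0.8450)² = 1.374 kg·m².
Total I = 2.171 kg·m².
τ = F·(L/2) = (31.6)(0.845) = 26.70 N·m.
α = τ/I = 26.70/2.171 = 12.30 rad/s².

α ≈ 12.3 rad/s²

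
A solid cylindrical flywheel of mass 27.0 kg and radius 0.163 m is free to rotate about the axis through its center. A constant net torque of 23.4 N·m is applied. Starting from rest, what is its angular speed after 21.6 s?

I = ½MR² = (1/2)(27.0)(0.163)² = 0.3587 kg·m².
α = τ/I = 23.4/0.3587 = 65.24 rad/s².
ω = ω₀ + αt = 0 + (65.24)(21.6) = 1409 rad/s.

ω ≈ 1410 rad/s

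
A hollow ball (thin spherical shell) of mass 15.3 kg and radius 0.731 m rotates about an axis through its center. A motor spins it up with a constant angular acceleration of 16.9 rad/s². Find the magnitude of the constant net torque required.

I = (2/3)MR² = (2/3)(15.3)(0.731)² = 5.450 kg·m².
τ = Iα = (5.450)(16.90) = 92.11 N·m.

τ ≈ 92.1 N·m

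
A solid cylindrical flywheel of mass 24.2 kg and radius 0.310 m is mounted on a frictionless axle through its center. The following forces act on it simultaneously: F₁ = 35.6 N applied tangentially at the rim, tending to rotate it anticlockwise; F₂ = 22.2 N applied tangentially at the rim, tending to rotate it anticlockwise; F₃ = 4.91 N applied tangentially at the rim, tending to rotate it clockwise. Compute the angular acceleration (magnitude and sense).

α ≈ 14.1 rad/s², anticlockwise

I = ½MR² = (1/2)(24.2)(0.310)² = 1.163 kg·m².
Taking anticlockwise as positive: τ₁ = +(35.6)(0.310) = +11.04 N·m; τ₂ = +(22.2)(0.310) = +6.882 N·m; τ₃ = −(4.91)(0.310) = −1.522 N·m.
Net torque τ = 16.40 N·m.
α = τ/I = 16.40/1.163 = 14.10 rad/s².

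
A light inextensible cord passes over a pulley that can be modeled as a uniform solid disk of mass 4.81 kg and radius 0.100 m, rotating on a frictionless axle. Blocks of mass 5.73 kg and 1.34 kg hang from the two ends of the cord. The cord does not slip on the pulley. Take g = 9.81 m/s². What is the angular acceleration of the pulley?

I = ½MR² = (1/2)(4.81)(0.100)² = 0.02405 kg·m².
Heavier block: m₁g − T₁ = m₁a. Lighter block: T₂ − m₂g = m₂a.
Pulley: (T₁ − T₂)R = Iα = I(a/R), so T₁ − T₂ = (I/R²)a = (1/2)M_p a = 2.405·a.
Adding the three: (m₁ − m₂)g = (m₁ + m₂ + 2.405)a, so a = (5.73 − 1.34)(9.81)/(5.73 + 1.34 + 2.405) = 4.545 m/s².
α = a/R = 4.545/0.100 = 45.45 rad/s².

α ≈ 45.5 rad/s²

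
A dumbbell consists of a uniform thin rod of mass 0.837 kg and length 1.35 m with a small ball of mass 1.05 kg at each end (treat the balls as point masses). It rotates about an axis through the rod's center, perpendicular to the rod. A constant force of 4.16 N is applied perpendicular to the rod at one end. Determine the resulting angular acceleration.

α ≈ 2.59 rad/s²

I_rod = (1/12)ML² = (1/12)(0.837)(1.35)² = 0.1271 kg·m².
I_balls = 2·m·(L/2)² = 2(1.05)(0.6750)² = 0.9568 kg·m².
Total I = 1.084 kg·m².
τ = F·(L/2) = (4.16)(0.675) = 2.808 N·m.
α = τ/I = 2.808/1.084 = 2.591 rad/s².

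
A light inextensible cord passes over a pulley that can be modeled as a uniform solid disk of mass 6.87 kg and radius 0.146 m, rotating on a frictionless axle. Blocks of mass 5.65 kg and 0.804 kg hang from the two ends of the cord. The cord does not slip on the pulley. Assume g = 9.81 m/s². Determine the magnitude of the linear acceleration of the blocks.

a ≈ 4.81 m/s²

I = ½MR² = (1/2)(6.87)(0.146)² = 0.07322 kg·m².
Heavier block: m₁g − T₁ = m₁a. Lighter block: T₂ − m₂g = m₂a.
Pulley: (T₁ − T₂)R = Iα = I(a/R), so T₁ − T₂ = (I/R²)a = (1/2)M_p a = 3.435·a.
Adding the three: (m₁ − m₂)g = (m₁ + m₂ + 3.435)a, so a = (5.65 − 0.804)(9.81)/(5.65 + 0.804 + 3.435) = 4.807 m/s².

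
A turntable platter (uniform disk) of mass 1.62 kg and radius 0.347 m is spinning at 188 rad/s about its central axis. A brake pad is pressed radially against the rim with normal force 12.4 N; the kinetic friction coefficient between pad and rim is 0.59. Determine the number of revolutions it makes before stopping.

≈ 108 revolutions

I = ½MR² = (1/2)(1.62)(0.347)² = 0.09753 kg·m².
Friction force f = μN = (0.59)(12.4) = 7.316 N at the rim; torque magnitude τ = fR = 2.539 N·m, opposing ω.
|α| = τ/I = 2.539/0.09753 = 26.03 rad/s² (deceleration).
ω² = ω₀² − 2|α|θ with ω = 0 ⇒ θ = ω₀²/(2|α|) = 678.9 rad = 108.1 rev.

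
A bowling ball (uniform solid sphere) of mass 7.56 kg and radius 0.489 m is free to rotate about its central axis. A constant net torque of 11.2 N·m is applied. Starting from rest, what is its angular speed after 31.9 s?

I = (2/5)MR² = (2/5)(7.56)(0.489)² = 0.7231 kg·m².
α = τ/I = 11.2/0.7231 = 15.49 rad/s².
ω = ω₀ + αt = 0 + (15.49)(31.9) = 494.1 rad/s.

ω ≈ 494 rad/s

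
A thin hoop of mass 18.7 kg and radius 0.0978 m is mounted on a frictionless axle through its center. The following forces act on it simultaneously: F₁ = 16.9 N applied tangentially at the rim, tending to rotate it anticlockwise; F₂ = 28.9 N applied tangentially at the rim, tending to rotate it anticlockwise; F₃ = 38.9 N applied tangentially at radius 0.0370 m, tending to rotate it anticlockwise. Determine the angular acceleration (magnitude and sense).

α ≈ 33.1 rad/s², anticlockwise

I = MR² = (18.7)(0.0978)² = 0.1789 kg·m².
Taking anticlockwise as positive: τ₁ = +(16.9)(0.0978) = +1.653 N·m; τ₂ = +(28.9)(0.0978) = +2.826 N·m; τ₃ = +(38.9)(0.0370) = +1.439 N·m.
Net torque τ = 5.919 N·m.
α = τ/I = 5.919/0.1789 = 33.09 rad/s².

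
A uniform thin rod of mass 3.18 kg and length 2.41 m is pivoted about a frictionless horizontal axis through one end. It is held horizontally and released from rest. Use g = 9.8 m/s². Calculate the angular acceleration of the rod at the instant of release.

α ≈ 6.10 rad/s²

About the pivot, I = (1/3)ML² = (1/3)(3.18)(2.41)² = 6.157 kg·m².
The weight acts at the center, a distance L/2 = 1.205 m from the pivot; τ = Mg(L/2) = 37.55 N·m.
α = τ/I = 37.55/6.157 = 6.100 rad/s².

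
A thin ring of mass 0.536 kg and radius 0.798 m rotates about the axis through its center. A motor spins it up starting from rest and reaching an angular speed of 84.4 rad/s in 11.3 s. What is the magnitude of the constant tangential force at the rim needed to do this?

F ≈ 3.19 N

I = MR² = (0.536)(0.798)² = 0.3413 kg·m².
α = Δω/Δt = (84.4 − 0)/11.3 = 7.469 rad/s².
The required torque is τ = Iα = (0.3413)(7.469) = 2.549 N·m.
A tangential force at the rim gives τ = FR, so F = τ/R = 2.549/0.798 = 3.195 N.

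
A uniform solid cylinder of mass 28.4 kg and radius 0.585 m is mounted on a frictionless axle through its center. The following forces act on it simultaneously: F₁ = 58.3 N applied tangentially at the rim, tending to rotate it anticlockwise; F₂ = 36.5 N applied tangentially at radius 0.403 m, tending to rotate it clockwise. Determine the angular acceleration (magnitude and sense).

α ≈ 3.99 rad/s², anticlockwise

I = ½MR² = (1/2)(28.4)(0.585)² = 4.860 kg·m².
Taking anticlockwise as positive: τ₁ = +(58.3)(0.585) = +34.11 N·m; τ₂ = −(36.5)(0.403) = −14.71 N·m.
Net torque τ = 19.40 N·m.
α = τ/I = 19.40/4.860 = 3.991 rad/s².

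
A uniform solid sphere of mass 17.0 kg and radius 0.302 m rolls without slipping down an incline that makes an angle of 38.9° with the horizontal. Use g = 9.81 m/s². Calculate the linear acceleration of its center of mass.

a ≈ 4.40 m/s²

Translation along the incline: Mg sinθ − f = Ma.
Rotation about the center: fR = Iα with I = (2/5)MR². No-slip gives a = αR, so f = (I/R²)a = (2/5)M a.
Substituting: Mg sinθ = (1 + 0.4000)Ma, so a = g sinθ/(1 + 0.4000) = (9.81) sin 38.9° / 1.400 = 4.400 m/s².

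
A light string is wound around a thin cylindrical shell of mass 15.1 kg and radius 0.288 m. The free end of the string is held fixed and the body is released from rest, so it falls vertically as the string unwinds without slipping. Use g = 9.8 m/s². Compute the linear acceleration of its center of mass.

Translation: Mg − T = Ma. Rotation about the center: TR = Iα with I = MR².
With a = αR: T = (I/R²)a = M a, so Mg = (1 + 1.000)Ma.
a = g/(1 + 1.000) = 9.8/2.000 = 4.900 m/s².

a ≈ 4.90 m/s²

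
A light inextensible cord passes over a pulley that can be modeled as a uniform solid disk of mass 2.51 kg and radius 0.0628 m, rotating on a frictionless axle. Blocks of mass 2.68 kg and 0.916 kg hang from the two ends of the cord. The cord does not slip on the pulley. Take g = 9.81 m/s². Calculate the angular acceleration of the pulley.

I = ½MR² = (1/2)(2.51)(0.0628)² = 0.004950 kg·m².
Heavier block: m₁g − T₁ = m₁a. Lighter block: T₂ − m₂g = m₂a.
Pulley: (T₁ − T₂)R = Iα = I(a/R), so T₁ − T₂ = (I/R²)a = (1/2)M_p a = 1.255·a.
Adding the three: (m₁ − m₂)g = (m₁ + m₂ + 1.255)a, so a = (2.68 − 0.916)(9.81)/(2.68 + 0.916 + 1.255) = 3.567 m/s².
α = a/R = 3.567/0.0628 = 56.80 rad/s².

α ≈ 56.8 rad/s²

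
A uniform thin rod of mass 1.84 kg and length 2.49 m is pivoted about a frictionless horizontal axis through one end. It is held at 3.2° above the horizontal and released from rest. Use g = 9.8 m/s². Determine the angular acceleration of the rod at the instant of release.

About the pivot, I = (1/3)ML² = (1/3)(1.84)(2.49)² = 3.803 kg·m².
The weight acts at the center, a distance L/2 = 1.245 m from the pivot; τ = Mg(L/2) cos 3.2° = 22.41 N·m.
α = τ/I = 22.41/3.803 = 5.894 rad/s².
(Equivalently α = (3g/(2L)) cos 3.2° = 5.894 rad/s².)

α ≈ 5.89 rad/s²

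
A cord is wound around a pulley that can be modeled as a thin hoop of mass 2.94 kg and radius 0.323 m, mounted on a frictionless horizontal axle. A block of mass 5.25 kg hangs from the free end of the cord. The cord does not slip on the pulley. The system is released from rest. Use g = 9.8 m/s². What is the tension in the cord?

I = MR² = (2.94)(0.323)² = 0.3067 kg·m².
Block: mg − T = ma. Pulley: TR = Iα. No-slip: a = αR, so T = (I/R²)a = 2.940·a.
Then mg = (m + 2.940)a, so a = (5.25)(9.8)/(5.25 + 2.940) = 6.282 m/s².
T = 2.940·a = 18.47 N.

T ≈ 18.5 N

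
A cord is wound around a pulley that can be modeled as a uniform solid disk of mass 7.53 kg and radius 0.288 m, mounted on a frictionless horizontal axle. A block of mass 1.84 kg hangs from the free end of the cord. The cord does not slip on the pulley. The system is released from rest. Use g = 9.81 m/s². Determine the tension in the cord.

T ≈ 12.1 N

I = ½MR² = (1/2)(7.53)(0.288)² = 0.3123 kg·m².
Block: mg − T = ma. Pulley: TR = Iα. No-slip: a = αR, so T = (I/R²)a = 3.765·a.
Then mg = (m + 3.765)a, so a = (1.84)(9.81)/(1.84 + 3.765) = 3.220 m/s².
T = 3.765·a = 12.12 N.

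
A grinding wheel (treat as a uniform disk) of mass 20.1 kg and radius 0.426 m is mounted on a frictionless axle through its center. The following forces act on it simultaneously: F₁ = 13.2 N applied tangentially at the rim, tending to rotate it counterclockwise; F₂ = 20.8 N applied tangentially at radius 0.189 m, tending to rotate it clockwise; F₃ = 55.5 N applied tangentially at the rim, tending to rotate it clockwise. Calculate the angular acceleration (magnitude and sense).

I = ½MR² = (1/2)(20.1)(0.426)² = 1.824 kg·m².
Taking counterclockwise as positive: τ₁ = +(13.2)(0.426) = +5.623 N·m; τ₂ = −(20.8)(0.189) = −3.931 N·m; τ₃ = −(55.5)(0.426) = −23.64 N·m.
Net torque τ = -21.95 N·m.
α = τ/I = -21.95/1.824 = -12.04 rad/s².

α ≈ 12.0 rad/s², clockwise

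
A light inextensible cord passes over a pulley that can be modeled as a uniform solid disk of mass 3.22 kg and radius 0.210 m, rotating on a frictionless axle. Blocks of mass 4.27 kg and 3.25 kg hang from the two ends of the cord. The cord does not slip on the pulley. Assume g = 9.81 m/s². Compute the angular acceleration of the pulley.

α ≈ 5.22 rad/s²

I = ½MR² = (1/2)(3.22)(0.210)² = 0.07100 kg·m².
Heavier block: m₁g − T₁ = m₁a. Lighter block: T₂ − m₂g = m₂a.
Pulley: (T₁ − T₂)R = Iα = I(a/R), so T₁ − T₂ = (I/R²)a = (1/2)M_p a = 1.610·a.
Adding the three: (m₁ − m₂)g = (m₁ + m₂ + 1.610)a, so a = (4.27 − 3.25)(9.81)/(4.27 + 3.25 + 1.610) = 1.096 m/s².
α = a/R = 1.096/0.210 = 5.219 rad/s².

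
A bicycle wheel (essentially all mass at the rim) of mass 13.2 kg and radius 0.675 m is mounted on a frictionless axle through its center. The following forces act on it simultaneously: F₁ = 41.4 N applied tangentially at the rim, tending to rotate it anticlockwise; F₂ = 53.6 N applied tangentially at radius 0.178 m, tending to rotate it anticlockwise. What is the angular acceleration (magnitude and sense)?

I = MR² = (13.2)(0.675)² = 6.014 kg·m².
Taking anticlockwise as positive: τ₁ = +(41.4)(0.675) = +27.95 N·m; τ₂ = +(53.6)(0.178) = +9.541 N·m.
Net torque τ = 37.49 N·m.
α = τ/I = 37.49/6.014 = 6.233 rad/s².

α ≈ 6.23 rad/s², anticlockwise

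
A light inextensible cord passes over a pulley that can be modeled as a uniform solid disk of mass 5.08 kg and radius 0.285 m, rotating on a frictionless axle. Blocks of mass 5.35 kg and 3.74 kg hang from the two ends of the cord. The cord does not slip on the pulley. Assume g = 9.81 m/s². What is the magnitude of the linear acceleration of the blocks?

I = ½MR² = (1/2)(5.08)(0.285)² = 0.2063 kg·m².
Heavier block: m₁g − T₁ = m₁a. Lighter block: T₂ − m₂g = m₂a.
Pulley: (T₁ − T₂)R = Iα = I(a/R), so T₁ − T₂ = (I/R²)a = (1/2)M_p a = 2.540·a.
Adding the three: (m₁ − m₂)g = (m₁ + m₂ + 2.540)a, so a = (5.35 − 3.74)(9.81)/(5.35 + 3.74 + 2.540) = 1.358 m/s².

a ≈ 1.36 m/s²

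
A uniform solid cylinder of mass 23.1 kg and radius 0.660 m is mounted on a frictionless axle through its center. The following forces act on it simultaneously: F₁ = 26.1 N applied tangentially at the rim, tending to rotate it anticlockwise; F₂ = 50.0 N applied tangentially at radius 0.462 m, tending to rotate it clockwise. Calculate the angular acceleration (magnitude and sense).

I = ½MR² = (1/2)(23.1)(0.660)² = 5.031 kg·m².
Taking anticlockwise as positive: τ₁ = +(26.1)(0.660) = +17.23 N·m; τ₂ = −(50.0)(0.462) = −23.10 N·m.
Net torque τ = -5.874 N·m.
α = τ/I = -5.874/5.031 = -1.168 rad/s².

α ≈ 1.17 rad/s², clockwise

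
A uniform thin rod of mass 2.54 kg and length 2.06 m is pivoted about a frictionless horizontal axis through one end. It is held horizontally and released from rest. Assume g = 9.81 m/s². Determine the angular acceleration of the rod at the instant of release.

About the pivot, I = (1/3)ML² = (1/3)(2.54)(2.06)² = 3.593 kg·m².
The weight acts at the center, a distance L/2 = 1.030 m from the pivot; τ = Mg(L/2) = 25.66 N·m.
α = τ/I = 25.66/3.593 = 7.143 rad/s².
(Equivalently α = (3g/(2L)) = 7.143 rad/s².)

α ≈ 7.14 rad/s²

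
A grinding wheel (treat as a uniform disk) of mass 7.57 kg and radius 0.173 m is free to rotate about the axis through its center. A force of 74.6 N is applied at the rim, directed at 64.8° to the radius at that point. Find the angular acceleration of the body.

α ≈ 103 rad/s²

I = ½MR² = (1/2)(7.57)(0.173)² = 0.1133 kg·m².
Only the tangential component produces torque: τ = F R sinθ = (74.6)(0.173) sin 64.8° = 11.68 N·m.
From τ = Iα: α = 11.68/0.1133 = 103.1 rad/s².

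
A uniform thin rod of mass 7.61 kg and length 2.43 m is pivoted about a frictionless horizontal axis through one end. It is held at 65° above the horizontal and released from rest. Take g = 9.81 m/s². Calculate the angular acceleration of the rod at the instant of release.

α ≈ 2.56 rad/s²

About the pivot, I = (1/3)ML² = (1/3)(7.61)(2.43)² = 14.98 kg·m².
The weight acts at the center, a distance L/2 = 1.215 m from the pivot; τ = Mg(L/2) cos 65° = 38.33 N·m.
α = τ/I = 38.33/14.98 = 2.559 rad/s².
(Equivalently α = (3g/(2L)) cos 65° = 2.559 rad/s².)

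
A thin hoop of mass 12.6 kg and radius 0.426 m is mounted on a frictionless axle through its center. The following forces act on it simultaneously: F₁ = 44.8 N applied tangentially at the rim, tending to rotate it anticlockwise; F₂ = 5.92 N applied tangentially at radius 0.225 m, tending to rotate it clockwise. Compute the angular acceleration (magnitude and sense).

I = MR² = (12.6)(0.426)² = 2.287 kg·m².
Taking anticlockwise as positive: τ₁ = +(44.8)(0.426) = +19.08 N·m; τ₂ = −(5.92)(0.225) = −1.332 N·m.
Net torque τ = 17.75 N·m.
α = τ/I = 17.75/2.287 = 7.764 rad/s².

α ≈ 7.76 rad/s², anticlockwise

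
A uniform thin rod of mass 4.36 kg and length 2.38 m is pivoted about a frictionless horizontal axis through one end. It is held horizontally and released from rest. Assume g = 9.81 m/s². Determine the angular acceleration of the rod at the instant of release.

About the pivot, I = (1/3)ML² = (1/3)(4.36)(2.38)² = 8.232 kg·m².
The weight acts at the center, a distance L/2 = 1.190 m from the pivot; τ = Mg(L/2) = 50.90 N·m.
α = τ/I = 50.90/8.232 = 6.183 rad/s².
(Equivalently α = (3g/(2L)) = 6.183 rad/s².)

α ≈ 6.18 rad/s²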